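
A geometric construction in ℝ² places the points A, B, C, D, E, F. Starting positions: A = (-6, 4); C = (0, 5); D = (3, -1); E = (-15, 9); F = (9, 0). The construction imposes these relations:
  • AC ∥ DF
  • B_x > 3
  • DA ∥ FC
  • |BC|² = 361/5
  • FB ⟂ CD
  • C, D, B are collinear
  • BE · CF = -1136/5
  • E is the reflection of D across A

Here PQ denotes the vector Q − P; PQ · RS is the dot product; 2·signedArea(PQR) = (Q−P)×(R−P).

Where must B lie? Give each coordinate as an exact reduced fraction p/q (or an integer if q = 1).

B = (19/5, -13/5)

1. B_x = 19/5  [C, D, B are collinear ∩ FB ⟂ CD]
2. B_y = -13/5  [C, D, B are collinear ∩ FB ⟂ CD]
   → B = (19/5, -13/5)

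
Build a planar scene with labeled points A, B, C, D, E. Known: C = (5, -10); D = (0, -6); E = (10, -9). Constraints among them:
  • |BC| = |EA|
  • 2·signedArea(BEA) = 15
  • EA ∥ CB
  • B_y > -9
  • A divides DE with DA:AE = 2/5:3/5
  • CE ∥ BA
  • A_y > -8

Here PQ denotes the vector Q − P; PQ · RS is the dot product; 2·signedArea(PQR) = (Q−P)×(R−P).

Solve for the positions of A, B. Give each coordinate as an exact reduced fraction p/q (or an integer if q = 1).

1. A_x = 4  [A divides DE with DA:AE = 2/5:3/5]
2. A_y = -36/5  [A divides DE with DA:AE = 2/5:3/5]
   → A = (4, -36/5)
3. B_x = -1  [CE ∥ BA ∩ EA ∥ CB]
4. B_y = -41/5  [CE ∥ BA ∩ EA ∥ CB]
   → B = (-1, -41/5)

A = (4, -36/5)
B = (-1, -41/5)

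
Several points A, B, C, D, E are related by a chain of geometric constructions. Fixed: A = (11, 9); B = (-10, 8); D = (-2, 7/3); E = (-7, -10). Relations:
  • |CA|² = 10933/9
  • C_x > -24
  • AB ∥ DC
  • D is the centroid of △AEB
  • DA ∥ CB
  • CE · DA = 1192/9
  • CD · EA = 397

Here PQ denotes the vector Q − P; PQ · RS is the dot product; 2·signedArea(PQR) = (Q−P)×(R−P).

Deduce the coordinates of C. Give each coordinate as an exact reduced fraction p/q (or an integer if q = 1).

1. C_x = -23  [DA ∥ CB ∩ AB ∥ DC]
2. C_y = 4/3  [DA ∥ CB ∩ AB ∥ DC]
   → C = (-23, 4/3)

C = (-23, 4/3)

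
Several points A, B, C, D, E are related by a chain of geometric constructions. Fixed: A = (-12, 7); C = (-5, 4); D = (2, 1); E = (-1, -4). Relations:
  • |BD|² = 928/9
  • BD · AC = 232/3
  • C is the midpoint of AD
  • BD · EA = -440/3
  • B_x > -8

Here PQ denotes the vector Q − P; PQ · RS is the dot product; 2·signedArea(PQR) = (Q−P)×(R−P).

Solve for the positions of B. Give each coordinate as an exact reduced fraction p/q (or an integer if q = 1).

1. B_x = -22/3  [BD · AC = 232/3 ∩ BD · EA = -440/3]
2. B_y = 5  [BD · AC = 232/3 ∩ BD · EA = -440/3]
   → B = (-22/3, 5)

B = (-22/3, 5)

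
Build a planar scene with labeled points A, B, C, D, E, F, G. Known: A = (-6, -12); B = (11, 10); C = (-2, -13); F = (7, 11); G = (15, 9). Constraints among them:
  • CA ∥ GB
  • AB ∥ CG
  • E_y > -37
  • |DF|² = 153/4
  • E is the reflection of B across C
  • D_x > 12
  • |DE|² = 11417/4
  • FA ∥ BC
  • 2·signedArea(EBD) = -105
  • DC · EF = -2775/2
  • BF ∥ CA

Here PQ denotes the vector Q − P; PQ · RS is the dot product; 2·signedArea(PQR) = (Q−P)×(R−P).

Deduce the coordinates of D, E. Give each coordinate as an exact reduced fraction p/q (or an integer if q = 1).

1. E_x = -15  [E is the reflection of B across C]
2. E_y = -36  [E is the reflection of B across C]
   → E = (-15, -36)
3. D_x = 13  [DC · EF = -2775/2 ∩ 2·signedArea(EBD) = -105]
4. D_y = 19/2  [DC · EF = -2775/2 ∩ 2·signedArea(EBD) = -105]
   → D = (13, 19/2)

D = (13, 19/2)
E = (-15, -36)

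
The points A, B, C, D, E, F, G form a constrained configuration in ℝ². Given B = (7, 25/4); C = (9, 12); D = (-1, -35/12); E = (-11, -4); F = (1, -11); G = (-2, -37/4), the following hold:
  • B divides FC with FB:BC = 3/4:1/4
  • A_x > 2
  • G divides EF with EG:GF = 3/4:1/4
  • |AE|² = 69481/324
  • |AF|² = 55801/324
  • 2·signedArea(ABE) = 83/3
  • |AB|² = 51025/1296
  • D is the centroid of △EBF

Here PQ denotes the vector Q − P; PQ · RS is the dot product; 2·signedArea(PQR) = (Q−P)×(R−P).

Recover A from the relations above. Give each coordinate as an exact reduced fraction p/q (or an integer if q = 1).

A = (7/3, 37/18)

1. A_x = 7/3  [line 41/4·x + -18·y + 157/12 = 0 ∩ |AF|² = 55801/324]
2. A_y = 37/18  [line 41/4·x + -18·y + 157/12 = 0 ∩ |AF|² = 55801/324]
   → A = (7/3, 37/18)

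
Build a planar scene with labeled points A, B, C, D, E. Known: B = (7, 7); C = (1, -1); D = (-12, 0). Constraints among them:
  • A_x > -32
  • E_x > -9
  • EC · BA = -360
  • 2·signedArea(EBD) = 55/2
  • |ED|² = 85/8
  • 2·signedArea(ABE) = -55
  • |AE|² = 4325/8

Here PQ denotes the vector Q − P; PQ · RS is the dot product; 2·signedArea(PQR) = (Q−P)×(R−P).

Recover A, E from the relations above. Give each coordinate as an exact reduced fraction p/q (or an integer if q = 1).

A = (-31, -7)
E = (-35/4, -1/4)

1. E_x = -35/4  [line 7·x + -19·y + 113/2 = 0 ∩ |ED|² = 85/8]
2. E_y = -1/4  [line 7·x + -19·y + 113/2 = 0 ∩ |ED|² = 85/8]
   → E = (-35/4, -1/4)
3. A_x = -31  [2·signedArea(ABE) = -55 ∩ EC · BA = -360]
4. A_y = -7  [2·signedArea(ABE) = -55 ∩ EC · BA = -360]
   → A = (-31, -7)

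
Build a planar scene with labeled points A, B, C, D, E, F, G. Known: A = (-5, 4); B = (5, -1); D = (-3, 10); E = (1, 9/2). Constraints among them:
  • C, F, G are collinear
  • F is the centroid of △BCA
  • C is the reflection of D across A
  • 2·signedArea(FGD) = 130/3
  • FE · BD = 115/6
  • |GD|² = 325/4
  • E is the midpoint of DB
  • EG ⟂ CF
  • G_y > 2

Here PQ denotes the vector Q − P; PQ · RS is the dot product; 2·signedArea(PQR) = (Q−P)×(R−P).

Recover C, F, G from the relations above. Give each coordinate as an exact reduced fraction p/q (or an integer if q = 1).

C = (-7, -2)
F = (-7/3, 1/3)
G = (2, 5/2)

1. C_x = -7  [C is the reflection of D across A]
2. C_y = -2  [C is the reflection of D across A]
   → C = (-7, -2)
3. F_x = -7/3  [F is the centroid of △BCA]
4. F_y = 1/3  [F is the centroid of △BCA]
   → F = (-7/3, 1/3)
5. G_x = 2  [C, F, G are collinear ∩ EG ⟂ CF]
6. G_y = 5/2  [C, F, G are collinear ∩ EG ⟂ CF]
   → G = (2, 5/2)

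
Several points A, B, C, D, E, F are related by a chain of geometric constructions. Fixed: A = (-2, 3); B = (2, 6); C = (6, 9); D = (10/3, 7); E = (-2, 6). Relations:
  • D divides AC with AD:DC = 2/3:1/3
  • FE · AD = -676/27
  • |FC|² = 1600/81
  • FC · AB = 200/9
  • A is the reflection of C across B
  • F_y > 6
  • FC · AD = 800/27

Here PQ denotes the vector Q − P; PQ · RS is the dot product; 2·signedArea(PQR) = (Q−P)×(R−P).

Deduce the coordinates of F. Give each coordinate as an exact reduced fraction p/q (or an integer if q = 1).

1. F_x = 22/9  [line -4·x + -3·y + 259/9 = 0 ∩ |FC|² = 1600/81]
2. F_y = 19/3  [line -4·x + -3·y + 259/9 = 0 ∩ |FC|² = 1600/81]
   → F = (22/9, 19/3)

F = (22/9, 19/3)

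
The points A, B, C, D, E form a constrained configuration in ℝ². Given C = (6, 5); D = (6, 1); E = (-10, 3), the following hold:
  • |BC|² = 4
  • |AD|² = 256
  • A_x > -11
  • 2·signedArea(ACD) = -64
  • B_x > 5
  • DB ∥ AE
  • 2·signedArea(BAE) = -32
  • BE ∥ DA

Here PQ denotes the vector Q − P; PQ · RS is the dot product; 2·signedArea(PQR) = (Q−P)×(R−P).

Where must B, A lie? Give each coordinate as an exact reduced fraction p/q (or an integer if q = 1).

1. A_x = -10  [2·signedArea(ACD) = -64]
2. A_y = 1  [|AD|² = 256]
   → A = (-10, 1)
3. B_x = 6  [2·signedArea(BAE) = -32 ∩ BE ∥ DA]
4. B_y = 3  [2·signedArea(BAE) = -32 ∩ BE ∥ DA]
   → B = (6, 3)

A = (-10, 1)
B = (6, 3)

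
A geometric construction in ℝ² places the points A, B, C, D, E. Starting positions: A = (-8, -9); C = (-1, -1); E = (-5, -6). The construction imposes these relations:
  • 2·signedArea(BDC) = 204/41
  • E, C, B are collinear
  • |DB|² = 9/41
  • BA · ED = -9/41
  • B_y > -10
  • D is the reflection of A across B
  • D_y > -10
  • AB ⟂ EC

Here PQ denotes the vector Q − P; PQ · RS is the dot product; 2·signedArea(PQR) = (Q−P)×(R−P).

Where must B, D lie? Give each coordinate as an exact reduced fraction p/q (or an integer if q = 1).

B = (-313/41, -381/41)
D = (-298/41, -393/41)

1. B_x = -313/41  [E, C, B are collinear ∩ AB ⟂ EC]
2. B_y = -381/41  [E, C, B are collinear ∩ AB ⟂ EC]
   → B = (-313/41, -381/41)
3. D_x = -298/41  [D is the reflection of A across B]
4. D_y = -393/41  [D is the reflection of A across B]
   → D = (-298/41, -393/41)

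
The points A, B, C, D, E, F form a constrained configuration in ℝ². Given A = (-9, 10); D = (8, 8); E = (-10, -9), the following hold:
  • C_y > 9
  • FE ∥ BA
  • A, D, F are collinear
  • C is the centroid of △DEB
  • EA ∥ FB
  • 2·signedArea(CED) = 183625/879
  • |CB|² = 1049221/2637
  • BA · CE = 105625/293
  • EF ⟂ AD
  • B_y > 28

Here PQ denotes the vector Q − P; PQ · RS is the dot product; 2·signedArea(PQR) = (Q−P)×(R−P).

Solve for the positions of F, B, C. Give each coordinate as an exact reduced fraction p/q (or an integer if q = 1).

B = (-1987/293, 8455/293)
C = (-2573/879, 8162/879)
F = (-2280/293, 2888/293)

1. F_x = -2280/293  [A, D, F are collinear ∩ EF ⟂ AD]
2. F_y = 2888/293  [A, D, F are collinear ∩ EF ⟂ AD]
   → F = (-2280/293, 2888/293)
3. B_x = -1987/293  [FE ∥ BA ∩ EA ∥ FB]
4. B_y = 8455/293  [FE ∥ BA ∩ EA ∥ FB]
   → B = (-1987/293, 8455/293)
5. C_x = -2573/879  [C is the centroid of △DEB]
6. C_y = 8162/879  [C is the centroid of △DEB]
   → C = (-2573/879, 8162/879)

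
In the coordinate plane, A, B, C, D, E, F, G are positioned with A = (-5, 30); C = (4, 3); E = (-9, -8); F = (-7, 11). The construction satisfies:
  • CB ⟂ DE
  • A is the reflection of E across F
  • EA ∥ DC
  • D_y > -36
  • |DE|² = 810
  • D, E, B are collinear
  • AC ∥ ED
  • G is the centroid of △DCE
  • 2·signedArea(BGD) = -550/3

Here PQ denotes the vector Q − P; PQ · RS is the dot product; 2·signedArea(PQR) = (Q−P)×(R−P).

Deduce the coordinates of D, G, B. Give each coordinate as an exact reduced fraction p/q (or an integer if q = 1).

B = (-11, -2)
D = (0, -35)
G = (-5/3, -40/3)

1. D_x = 0  [EA ∥ DC ∩ AC ∥ ED]
2. D_y = -35  [EA ∥ DC ∩ AC ∥ ED]
   → D = (0, -35)
3. G_x = -5/3  [G is the centroid of △DCE]
4. G_y = -40/3  [G is the centroid of △DCE]
   → G = (-5/3, -40/3)
5. B_x = -11  [D, E, B are collinear ∩ CB ⟂ DE]
6. B_y = -2  [D, E, B are collinear ∩ CB ⟂ DE]
   → B = (-11, -2)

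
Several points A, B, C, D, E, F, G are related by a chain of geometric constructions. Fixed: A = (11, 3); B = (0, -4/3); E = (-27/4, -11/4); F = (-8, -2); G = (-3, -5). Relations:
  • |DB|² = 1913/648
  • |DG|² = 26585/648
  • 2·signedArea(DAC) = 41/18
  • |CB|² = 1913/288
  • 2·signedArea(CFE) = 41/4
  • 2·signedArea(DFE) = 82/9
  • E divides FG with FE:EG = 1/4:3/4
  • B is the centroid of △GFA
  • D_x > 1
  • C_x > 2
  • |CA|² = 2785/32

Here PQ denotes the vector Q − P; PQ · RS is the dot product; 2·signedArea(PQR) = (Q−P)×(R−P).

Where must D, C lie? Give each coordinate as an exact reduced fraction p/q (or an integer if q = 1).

C = (17/8, 1/8)
D = (17/12, -13/36)

1. D_x = 17/12  [line 3/4·x + 5/4·y + -11/18 = 0 ∩ |DB|² = 1913/648]
2. D_y = -13/36  [line 3/4·x + 5/4·y + -11/18 = 0 ∩ |DB|² = 1913/648]
   → D = (17/12, -13/36)
3. C_x = 17/8  [2·signedArea(DAC) = 41/18 ∩ 2·signedArea(CFE) = 41/4]
4. C_y = 1/8  [2·signedArea(DAC) = 41/18 ∩ 2·signedArea(CFE) = 41/4]
   → C = (17/8, 1/8)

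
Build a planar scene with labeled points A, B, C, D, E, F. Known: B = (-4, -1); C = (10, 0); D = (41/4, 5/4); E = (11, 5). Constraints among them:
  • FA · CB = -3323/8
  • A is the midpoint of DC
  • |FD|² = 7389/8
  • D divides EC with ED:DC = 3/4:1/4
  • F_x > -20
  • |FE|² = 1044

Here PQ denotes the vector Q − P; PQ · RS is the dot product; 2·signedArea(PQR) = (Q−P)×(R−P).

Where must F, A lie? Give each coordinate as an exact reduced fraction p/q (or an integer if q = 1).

A = (81/8, 5/8)
F = (-19, -7)

1. A_x = 81/8  [A is the midpoint of DC]
2. A_y = 5/8  [A is the midpoint of DC]
   → A = (81/8, 5/8)
3. F_x = -19  [line 14·x + 1·y + 273 = 0 ∩ |FE|² = 1044]
4. F_y = -7  [line 14·x + 1·y + 273 = 0 ∩ |FE|² = 1044]
   → F = (-19, -7)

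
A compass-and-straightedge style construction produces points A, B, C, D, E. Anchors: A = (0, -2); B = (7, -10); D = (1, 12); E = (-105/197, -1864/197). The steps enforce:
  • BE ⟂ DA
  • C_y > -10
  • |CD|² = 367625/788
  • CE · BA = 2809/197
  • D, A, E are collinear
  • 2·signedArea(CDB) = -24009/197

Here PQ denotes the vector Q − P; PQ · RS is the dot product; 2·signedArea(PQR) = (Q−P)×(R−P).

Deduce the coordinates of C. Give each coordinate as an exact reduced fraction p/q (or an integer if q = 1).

C = (266/197, -3781/394)

1. C_x = 266/197  [2·signedArea(CDB) = -24009/197 ∩ CE · BA = 2809/197]
2. C_y = -3781/394  [2·signedArea(CDB) = -24009/197 ∩ CE · BA = 2809/197]
   → C = (266/197, -3781/394)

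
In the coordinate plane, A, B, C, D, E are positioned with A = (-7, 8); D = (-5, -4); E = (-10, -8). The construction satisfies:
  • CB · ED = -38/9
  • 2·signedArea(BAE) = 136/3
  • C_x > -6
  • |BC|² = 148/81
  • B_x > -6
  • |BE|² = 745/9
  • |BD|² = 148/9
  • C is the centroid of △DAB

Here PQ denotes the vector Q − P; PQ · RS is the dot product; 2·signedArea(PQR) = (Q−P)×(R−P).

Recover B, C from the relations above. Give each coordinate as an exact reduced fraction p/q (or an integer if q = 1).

B = (-17/3, 0)
C = (-53/9, 4/3)

1. B_x = -17/3  [line 16·x + -3·y + 272/3 = 0 ∩ |BD|² = 148/9]
2. B_y = 0  [line 16·x + -3·y + 272/3 = 0 ∩ |BD|² = 148/9]
   → B = (-17/3, 0)
3. C_x = -53/9  [C is the centroid of △DAB]
4. C_y = 4/3  [C is the centroid of △DAB]
   → C = (-53/9, 4/3)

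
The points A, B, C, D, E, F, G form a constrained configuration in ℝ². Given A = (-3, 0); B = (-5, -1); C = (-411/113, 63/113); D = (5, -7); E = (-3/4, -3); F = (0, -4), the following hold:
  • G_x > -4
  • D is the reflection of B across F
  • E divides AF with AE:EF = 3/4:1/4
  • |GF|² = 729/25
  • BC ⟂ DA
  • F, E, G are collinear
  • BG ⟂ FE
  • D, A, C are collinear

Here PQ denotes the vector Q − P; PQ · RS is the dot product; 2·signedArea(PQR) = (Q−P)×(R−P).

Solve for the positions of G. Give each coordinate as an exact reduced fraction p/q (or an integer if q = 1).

1. G_x = -81/25  [F, E, G are collinear ∩ BG ⟂ FE]
2. G_y = 8/25  [F, E, G are collinear ∩ BG ⟂ FE]
   → G = (-81/25, 8/25)

G = (-81/25, 8/25)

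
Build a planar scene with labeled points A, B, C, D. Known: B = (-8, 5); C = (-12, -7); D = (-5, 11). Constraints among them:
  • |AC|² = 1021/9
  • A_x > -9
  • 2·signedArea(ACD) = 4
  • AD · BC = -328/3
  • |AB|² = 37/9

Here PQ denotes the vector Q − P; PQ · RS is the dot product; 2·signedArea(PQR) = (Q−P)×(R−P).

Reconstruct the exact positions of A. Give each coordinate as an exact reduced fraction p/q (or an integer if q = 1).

1. A_x = -25/3  [2·signedArea(ACD) = 4 ∩ AD · BC = -328/3]
2. A_y = 3  [2·signedArea(ACD) = 4 ∩ AD · BC = -328/3]
   → A = (-25/3, 3)

A = (-25/3, 3)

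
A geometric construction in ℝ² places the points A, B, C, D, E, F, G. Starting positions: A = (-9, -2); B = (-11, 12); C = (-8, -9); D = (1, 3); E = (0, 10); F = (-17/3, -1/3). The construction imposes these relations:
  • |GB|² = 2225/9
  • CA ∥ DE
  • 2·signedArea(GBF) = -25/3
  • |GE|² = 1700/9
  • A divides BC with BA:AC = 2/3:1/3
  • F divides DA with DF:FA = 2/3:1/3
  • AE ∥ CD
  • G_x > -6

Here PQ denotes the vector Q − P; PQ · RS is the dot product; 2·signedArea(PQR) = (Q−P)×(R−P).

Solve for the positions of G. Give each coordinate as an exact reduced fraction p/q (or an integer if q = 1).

1. G_x = -16/3  [line 37/3·x + 16/3·y + 80 = 0 ∩ |GB|² = 2225/9]
2. G_y = -8/3  [line 37/3·x + 16/3·y + 80 = 0 ∩ |GB|² = 2225/9]
   → G = (-16/3, -8/3)

G = (-16/3, -8/3)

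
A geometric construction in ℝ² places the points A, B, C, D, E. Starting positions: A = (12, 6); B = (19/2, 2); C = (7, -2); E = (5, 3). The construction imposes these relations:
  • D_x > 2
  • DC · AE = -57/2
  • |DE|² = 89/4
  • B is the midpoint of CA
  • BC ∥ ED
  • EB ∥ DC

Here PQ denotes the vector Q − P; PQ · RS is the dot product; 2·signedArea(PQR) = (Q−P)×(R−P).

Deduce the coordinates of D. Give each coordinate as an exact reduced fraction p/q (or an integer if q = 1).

D = (5/2, -1)

1. D_x = 5/2  [EB ∥ DC ∩ BC ∥ ED]
2. D_y = -1  [EB ∥ DC ∩ BC ∥ ED]
   → D = (5/2, -1)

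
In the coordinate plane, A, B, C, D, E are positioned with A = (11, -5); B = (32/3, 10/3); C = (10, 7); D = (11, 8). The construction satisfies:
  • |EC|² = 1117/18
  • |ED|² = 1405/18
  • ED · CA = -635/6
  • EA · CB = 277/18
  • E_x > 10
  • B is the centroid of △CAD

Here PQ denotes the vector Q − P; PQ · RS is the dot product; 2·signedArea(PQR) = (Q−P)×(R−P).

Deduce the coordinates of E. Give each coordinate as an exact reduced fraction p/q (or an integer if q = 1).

E = (65/6, -5/6)

1. E_x = 65/6  [EA · CB = 277/18 ∩ ED · CA = -635/6]
2. E_y = -5/6  [EA · CB = 277/18 ∩ ED · CA = -635/6]
   → E = (65/6, -5/6)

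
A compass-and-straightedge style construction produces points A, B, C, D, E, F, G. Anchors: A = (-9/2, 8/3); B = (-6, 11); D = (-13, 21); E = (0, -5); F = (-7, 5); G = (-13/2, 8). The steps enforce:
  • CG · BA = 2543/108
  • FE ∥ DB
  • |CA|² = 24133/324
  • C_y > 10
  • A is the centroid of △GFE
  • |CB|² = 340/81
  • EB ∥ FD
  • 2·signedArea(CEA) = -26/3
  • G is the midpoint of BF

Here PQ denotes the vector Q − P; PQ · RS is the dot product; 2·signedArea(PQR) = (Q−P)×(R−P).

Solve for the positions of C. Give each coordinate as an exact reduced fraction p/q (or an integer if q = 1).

1. C_x = -8  [2·signedArea(CEA) = -26/3 ∩ CG · BA = 2543/108]
2. C_y = 95/9  [2·signedArea(CEA) = -26/3 ∩ CG · BA = 2543/108]
   → C = (-8, 95/9)

C = (-8, 95/9)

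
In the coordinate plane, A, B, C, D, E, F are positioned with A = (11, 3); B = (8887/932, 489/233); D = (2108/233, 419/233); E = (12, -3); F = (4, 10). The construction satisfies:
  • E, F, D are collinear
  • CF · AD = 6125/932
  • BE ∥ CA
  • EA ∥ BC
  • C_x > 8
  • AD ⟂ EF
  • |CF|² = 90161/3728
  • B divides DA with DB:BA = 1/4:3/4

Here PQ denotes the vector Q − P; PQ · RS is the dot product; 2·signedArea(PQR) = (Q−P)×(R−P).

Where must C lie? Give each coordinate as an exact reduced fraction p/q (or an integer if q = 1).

1. C_x = 7955/932  [BE ∥ CA ∩ EA ∥ BC]
2. C_y = 1887/233  [BE ∥ CA ∩ EA ∥ BC]
   → C = (7955/932, 1887/233)

C = (7955/932, 1887/233)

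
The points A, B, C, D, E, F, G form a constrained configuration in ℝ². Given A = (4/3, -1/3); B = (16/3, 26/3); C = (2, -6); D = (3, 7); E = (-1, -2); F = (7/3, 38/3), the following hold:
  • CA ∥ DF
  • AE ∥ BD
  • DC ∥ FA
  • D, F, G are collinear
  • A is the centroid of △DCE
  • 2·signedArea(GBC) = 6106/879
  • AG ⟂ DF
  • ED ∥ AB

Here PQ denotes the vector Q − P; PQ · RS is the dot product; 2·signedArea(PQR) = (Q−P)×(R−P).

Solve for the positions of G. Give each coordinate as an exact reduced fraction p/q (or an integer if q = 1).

1. G_x = 3365/879  [D, F, G are collinear ∩ AG ⟂ DF]
2. G_y = -35/879  [D, F, G are collinear ∩ AG ⟂ DF]
   → G = (3365/879, -35/879)

G = (3365/879, -35/879)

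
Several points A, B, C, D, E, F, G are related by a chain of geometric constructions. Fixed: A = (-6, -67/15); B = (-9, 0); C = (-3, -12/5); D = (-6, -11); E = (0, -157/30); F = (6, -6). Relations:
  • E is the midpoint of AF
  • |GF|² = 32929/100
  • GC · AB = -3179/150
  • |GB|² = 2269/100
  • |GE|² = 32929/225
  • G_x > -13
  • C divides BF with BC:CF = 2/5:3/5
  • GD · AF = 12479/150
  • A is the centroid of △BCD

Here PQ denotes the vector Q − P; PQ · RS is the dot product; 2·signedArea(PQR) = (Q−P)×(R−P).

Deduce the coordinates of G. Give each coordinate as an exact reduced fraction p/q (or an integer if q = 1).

G = (-12, -37/10)

1. G_x = -12  [GC · AB = -3179/150 ∩ GD · AF = 12479/150]
2. G_y = -37/10  [GC · AB = -3179/150 ∩ GD · AF = 12479/150]
   → G = (-12, -37/10)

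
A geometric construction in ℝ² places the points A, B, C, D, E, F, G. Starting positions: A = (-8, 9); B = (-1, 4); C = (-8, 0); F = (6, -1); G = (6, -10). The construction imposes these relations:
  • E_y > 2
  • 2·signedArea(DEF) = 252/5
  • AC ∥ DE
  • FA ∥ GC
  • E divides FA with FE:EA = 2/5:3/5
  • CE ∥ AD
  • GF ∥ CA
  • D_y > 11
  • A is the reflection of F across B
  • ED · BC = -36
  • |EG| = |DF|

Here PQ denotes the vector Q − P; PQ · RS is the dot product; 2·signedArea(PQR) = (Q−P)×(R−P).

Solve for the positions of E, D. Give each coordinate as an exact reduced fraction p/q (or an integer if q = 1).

D = (2/5, 12)
E = (2/5, 3)

1. E_x = 2/5  [E divides FA with FE:EA = 2/5:3/5]
2. E_y = 3  [E divides FA with FE:EA = 2/5:3/5]
   → E = (2/5, 3)
3. D_x = 2/5  [AC ∥ DE ∩ CE ∥ AD]
4. D_y = 12  [AC ∥ DE ∩ CE ∥ AD]
   → D = (2/5, 12)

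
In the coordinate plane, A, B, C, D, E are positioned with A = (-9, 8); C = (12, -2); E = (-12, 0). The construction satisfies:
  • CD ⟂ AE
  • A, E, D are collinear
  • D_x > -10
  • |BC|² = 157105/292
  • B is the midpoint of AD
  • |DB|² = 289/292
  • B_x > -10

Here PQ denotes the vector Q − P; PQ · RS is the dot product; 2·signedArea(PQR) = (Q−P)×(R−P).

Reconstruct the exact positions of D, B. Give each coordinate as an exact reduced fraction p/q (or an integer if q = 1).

B = (-1365/146, 516/73)
D = (-708/73, 448/73)

1. D_x = -708/73  [A, E, D are collinear ∩ CD ⟂ AE]
2. D_y = 448/73  [A, E, D are collinear ∩ CD ⟂ AE]
   → D = (-708/73, 448/73)
3. B_x = -1365/146  [B is the midpoint of AD]
4. B_y = 516/73  [B is the midpoint of AD]
   → B = (-1365/146, 516/73)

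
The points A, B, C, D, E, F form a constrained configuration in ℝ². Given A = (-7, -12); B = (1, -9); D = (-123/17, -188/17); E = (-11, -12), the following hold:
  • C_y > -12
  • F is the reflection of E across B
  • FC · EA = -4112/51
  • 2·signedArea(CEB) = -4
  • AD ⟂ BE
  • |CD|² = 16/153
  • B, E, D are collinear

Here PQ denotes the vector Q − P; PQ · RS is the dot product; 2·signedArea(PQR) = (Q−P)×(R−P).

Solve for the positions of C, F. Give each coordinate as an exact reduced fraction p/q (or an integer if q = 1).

1. C_x = -365/51  [line -3·x + 12·y + 115 = 0 ∩ |CD|² = 16/153]
2. C_y = -580/51  [line -3·x + 12·y + 115 = 0 ∩ |CD|² = 16/153]
   → C = (-365/51, -580/51)
3. F_x = 13  [F is the reflection of E across B]
4. F_y = -6  [F is the reflection of E across B]
   → F = (13, -6)

C = (-365/51, -580/51)
F = (13, -6)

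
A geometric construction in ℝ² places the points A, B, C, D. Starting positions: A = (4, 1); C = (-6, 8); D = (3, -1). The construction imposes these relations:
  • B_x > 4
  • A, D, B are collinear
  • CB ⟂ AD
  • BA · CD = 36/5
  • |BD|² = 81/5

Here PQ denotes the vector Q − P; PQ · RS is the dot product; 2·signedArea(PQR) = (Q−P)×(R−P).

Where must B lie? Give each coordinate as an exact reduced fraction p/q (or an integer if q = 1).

1. B_x = 24/5  [A, D, B are collinear ∩ CB ⟂ AD]
2. B_y = 13/5  [A, D, B are collinear ∩ CB ⟂ AD]
   → B = (24/5, 13/5)

B = (24/5, 13/5)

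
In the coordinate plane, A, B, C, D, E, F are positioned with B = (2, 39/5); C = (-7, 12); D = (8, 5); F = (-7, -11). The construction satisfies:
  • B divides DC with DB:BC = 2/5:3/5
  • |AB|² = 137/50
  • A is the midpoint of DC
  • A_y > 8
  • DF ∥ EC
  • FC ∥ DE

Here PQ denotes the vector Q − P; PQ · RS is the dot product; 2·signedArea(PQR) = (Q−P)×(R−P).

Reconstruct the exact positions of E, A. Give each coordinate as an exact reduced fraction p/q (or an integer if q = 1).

A = (1/2, 17/2)
E = (8, 28)

1. E_x = 8  [DF ∥ EC ∩ FC ∥ DE]
2. E_y = 28  [DF ∥ EC ∩ FC ∥ DE]
   → E = (8, 28)
3. A_x = 1/2  [A is the midpoint of DC]
4. A_y = 17/2  [A is the midpoint of DC]
   → A = (1/2, 17/2)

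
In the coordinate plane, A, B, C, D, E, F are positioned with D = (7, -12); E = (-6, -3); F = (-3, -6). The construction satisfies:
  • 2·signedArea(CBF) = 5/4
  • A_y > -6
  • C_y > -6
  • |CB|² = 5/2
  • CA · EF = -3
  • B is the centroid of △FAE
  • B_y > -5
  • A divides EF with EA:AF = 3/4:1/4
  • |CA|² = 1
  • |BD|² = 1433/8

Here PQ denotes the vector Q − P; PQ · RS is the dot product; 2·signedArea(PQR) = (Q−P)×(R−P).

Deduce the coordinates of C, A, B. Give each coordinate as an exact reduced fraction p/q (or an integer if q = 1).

1. A_x = -15/4  [A divides EF with EA:AF = 3/4:1/4]
2. A_y = -21/4  [A divides EF with EA:AF = 3/4:1/4]
   → A = (-15/4, -21/4)
3. B_x = -17/4  [B is the centroid of △FAE]
4. B_y = -19/4  [B is the centroid of △FAE]
   → B = (-17/4, -19/4)
5. C_x = -11/4  [2·signedArea(CBF) = 5/4 ∩ CA · EF = -3]
6. C_y = -21/4  [2·signedArea(CBF) = 5/4 ∩ CA · EF = -3]
   → C = (-11/4, -21/4)

A = (-15/4, -21/4)
B = (-17/4, -19/4)
C = (-11/4, -21/4)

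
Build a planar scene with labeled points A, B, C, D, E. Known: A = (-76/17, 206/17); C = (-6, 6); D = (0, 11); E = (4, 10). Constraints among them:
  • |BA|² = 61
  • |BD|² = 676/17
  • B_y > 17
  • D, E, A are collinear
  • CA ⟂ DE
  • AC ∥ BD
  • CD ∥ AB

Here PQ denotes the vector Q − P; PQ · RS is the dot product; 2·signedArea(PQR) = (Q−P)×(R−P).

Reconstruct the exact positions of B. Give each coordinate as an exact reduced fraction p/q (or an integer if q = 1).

1. B_x = 26/17  [AC ∥ BD ∩ CD ∥ AB]
2. B_y = 291/17  [AC ∥ BD ∩ CD ∥ AB]
   → B = (26/17, 291/17)

B = (26/17, 291/17)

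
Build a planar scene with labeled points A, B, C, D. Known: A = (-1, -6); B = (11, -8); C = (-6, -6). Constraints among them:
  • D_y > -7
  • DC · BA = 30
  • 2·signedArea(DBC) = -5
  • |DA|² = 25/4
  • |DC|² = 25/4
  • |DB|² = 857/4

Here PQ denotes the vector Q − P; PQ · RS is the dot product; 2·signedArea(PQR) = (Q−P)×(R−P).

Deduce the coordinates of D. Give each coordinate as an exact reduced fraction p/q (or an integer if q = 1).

D = (-7/2, -6)

1. D_x = -7/2  [2·signedArea(DBC) = -5 ∩ DC · BA = 30]
2. D_y = -6  [2·signedArea(DBC) = -5 ∩ DC · BA = 30]
   → D = (-7/2, -6)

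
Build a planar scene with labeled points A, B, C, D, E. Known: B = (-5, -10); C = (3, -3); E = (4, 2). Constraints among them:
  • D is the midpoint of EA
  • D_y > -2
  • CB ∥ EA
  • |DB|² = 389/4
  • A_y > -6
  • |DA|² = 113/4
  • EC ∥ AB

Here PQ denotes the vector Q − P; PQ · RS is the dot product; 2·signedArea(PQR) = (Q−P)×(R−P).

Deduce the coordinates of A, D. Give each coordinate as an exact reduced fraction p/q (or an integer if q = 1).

A = (-4, -5)
D = (0, -3/2)

1. A_x = -4  [EC ∥ AB ∩ CB ∥ EA]
2. A_y = -5  [EC ∥ AB ∩ CB ∥ EA]
   → A = (-4, -5)
3. D_x = 0  [D is the midpoint of EA]
4. D_y = -3/2  [D is the midpoint of EA]
   → D = (0, -3/2)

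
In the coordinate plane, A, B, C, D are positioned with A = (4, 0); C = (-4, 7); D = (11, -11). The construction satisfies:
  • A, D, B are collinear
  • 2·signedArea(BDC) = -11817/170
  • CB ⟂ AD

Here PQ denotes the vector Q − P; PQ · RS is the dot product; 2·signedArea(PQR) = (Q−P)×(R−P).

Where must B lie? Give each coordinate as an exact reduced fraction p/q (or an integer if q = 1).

1. B_x = -251/170  [A, D, B are collinear ∩ CB ⟂ AD]
2. B_y = 1463/170  [A, D, B are collinear ∩ CB ⟂ AD]
   → B = (-251/170, 1463/170)

B = (-251/170, 1463/170)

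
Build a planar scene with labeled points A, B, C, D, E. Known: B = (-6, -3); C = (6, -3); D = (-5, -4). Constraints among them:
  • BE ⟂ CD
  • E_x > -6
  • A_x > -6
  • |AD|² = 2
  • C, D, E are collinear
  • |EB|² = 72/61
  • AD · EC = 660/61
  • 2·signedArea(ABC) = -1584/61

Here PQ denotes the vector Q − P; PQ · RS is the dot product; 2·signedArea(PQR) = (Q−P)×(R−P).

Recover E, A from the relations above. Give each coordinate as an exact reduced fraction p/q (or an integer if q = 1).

A = (-354/61, -315/61)
E = (-360/61, -249/61)

1. E_x = -360/61  [C, D, E are collinear ∩ BE ⟂ CD]
2. E_y = -249/61  [C, D, E are collinear ∩ BE ⟂ CD]
   → E = (-360/61, -249/61)
3. A_x = -354/61  [2·signedArea(ABC) = -1584/61 ∩ AD · EC = 660/61]
4. A_y = -315/61  [2·signedArea(ABC) = -1584/61 ∩ AD · EC = 660/61]
   → A = (-354/61, -315/61)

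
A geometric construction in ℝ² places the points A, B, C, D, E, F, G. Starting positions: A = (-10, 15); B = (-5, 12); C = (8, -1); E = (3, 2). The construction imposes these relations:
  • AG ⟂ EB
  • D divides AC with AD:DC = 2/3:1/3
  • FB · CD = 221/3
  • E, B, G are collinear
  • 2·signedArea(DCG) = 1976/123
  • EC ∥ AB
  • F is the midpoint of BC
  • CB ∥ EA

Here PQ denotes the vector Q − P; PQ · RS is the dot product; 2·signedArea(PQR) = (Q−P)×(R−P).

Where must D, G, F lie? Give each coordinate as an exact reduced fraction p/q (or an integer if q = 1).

D = (2, 13/3)
F = (3/2, 11/2)
G = (-345/41, 667/41)

1. D_x = 2  [D divides AC with AD:DC = 2/3:1/3]
2. D_y = 13/3  [D divides AC with AD:DC = 2/3:1/3]
   → D = (2, 13/3)
3. G_x = -345/41  [E, B, G are collinear ∩ AG ⟂ EB]
4. G_y = 667/41  [E, B, G are collinear ∩ AG ⟂ EB]
   → G = (-345/41, 667/41)
5. F_x = 3/2  [F is the midpoint of BC]
6. F_y = 11/2  [F is the midpoint of BC]
   → F = (3/2, 11/2)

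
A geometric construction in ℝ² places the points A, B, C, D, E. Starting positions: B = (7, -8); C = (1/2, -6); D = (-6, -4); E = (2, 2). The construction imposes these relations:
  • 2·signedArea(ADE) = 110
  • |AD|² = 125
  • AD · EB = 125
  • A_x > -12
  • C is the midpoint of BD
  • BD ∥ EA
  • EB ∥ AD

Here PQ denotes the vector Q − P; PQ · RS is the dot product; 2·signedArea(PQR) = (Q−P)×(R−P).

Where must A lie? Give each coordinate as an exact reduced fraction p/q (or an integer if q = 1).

1. A_x = -11  [EB ∥ AD ∩ BD ∥ EA]
2. A_y = 6  [EB ∥ AD ∩ BD ∥ EA]
   → A = (-11, 6)

A = (-11, 6)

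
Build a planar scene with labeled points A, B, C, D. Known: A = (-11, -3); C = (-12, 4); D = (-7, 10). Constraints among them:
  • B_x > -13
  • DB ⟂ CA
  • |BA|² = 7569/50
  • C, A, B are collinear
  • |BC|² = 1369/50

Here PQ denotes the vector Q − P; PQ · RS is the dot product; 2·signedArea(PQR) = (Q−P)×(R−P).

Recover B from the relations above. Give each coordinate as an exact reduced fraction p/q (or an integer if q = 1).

1. B_x = -637/50  [C, A, B are collinear ∩ DB ⟂ CA]
2. B_y = 459/50  [C, A, B are collinear ∩ DB ⟂ CA]
   → B = (-637/50, 459/50)

B = (-637/50, 459/50)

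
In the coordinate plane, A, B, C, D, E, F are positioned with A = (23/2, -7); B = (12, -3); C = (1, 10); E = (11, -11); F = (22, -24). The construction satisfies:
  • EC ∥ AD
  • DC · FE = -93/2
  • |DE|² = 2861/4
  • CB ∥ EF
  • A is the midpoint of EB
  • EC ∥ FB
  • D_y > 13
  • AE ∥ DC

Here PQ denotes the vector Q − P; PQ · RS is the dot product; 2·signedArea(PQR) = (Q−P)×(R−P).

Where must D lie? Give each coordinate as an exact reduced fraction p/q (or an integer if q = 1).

D = (3/2, 14)

1. D_x = 3/2  [AE ∥ DC ∩ EC ∥ AD]
2. D_y = 14  [AE ∥ DC ∩ EC ∥ AD]
   → D = (3/2, 14)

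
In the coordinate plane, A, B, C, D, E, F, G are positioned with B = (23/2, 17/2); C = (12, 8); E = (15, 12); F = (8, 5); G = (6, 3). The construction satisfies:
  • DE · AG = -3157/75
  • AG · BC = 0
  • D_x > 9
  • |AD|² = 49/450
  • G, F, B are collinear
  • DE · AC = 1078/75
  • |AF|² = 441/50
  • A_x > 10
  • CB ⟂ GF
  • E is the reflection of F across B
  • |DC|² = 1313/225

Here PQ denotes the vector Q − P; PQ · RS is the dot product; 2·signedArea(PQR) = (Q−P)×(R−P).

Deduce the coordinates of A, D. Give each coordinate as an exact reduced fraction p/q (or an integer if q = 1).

1. A_x = 101/10  [line -1/2·x + 1/2·y + 3/2 = 0 ∩ |AF|² = 441/50]
2. A_y = 71/10  [line -1/2·x + 1/2·y + 3/2 = 0 ∩ |AF|² = 441/50]
   → A = (101/10, 71/10)
3. D_x = 148/15  [DE · AG = -3157/75 ∩ DE · AC = 1078/75]
4. D_y = 103/15  [DE · AG = -3157/75 ∩ DE · AC = 1078/75]
   → D = (148/15, 103/15)

A = (101/10, 71/10)
D = (148/15, 103/15)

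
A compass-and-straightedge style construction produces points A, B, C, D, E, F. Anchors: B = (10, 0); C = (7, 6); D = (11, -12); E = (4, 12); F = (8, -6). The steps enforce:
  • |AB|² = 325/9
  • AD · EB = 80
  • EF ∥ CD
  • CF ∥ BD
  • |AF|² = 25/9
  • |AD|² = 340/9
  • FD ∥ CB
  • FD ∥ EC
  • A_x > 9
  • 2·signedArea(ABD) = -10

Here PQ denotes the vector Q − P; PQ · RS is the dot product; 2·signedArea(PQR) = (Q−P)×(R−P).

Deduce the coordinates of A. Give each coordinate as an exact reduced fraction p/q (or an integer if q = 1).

1. A_x = 29/3  [2·signedArea(ABD) = -10 ∩ AD · EB = 80]
2. A_y = -6  [2·signedArea(ABD) = -10 ∩ AD · EB = 80]
   → A = (29/3, -6)

A = (29/3, -6)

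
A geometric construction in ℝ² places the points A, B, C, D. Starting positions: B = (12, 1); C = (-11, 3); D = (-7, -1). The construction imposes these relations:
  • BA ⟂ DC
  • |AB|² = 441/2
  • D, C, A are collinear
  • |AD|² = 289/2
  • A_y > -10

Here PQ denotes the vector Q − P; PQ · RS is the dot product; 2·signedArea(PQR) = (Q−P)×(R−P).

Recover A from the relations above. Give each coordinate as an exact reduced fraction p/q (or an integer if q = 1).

1. A_x = 3/2  [D, C, A are collinear ∩ BA ⟂ DC]
2. A_y = -19/2  [D, C, A are collinear ∩ BA ⟂ DC]
   → A = (3/2, -19/2)

A = (3/2, -19/2)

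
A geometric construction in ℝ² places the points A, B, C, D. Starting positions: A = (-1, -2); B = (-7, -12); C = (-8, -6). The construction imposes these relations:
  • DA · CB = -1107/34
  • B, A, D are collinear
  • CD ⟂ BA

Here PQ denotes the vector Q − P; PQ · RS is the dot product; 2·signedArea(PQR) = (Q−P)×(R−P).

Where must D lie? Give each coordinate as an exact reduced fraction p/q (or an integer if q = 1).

1. D_x = -157/34  [B, A, D are collinear ∩ CD ⟂ BA]
2. D_y = -273/34  [B, A, D are collinear ∩ CD ⟂ BA]
   → D = (-157/34, -273/34)

D = (-157/34, -273/34)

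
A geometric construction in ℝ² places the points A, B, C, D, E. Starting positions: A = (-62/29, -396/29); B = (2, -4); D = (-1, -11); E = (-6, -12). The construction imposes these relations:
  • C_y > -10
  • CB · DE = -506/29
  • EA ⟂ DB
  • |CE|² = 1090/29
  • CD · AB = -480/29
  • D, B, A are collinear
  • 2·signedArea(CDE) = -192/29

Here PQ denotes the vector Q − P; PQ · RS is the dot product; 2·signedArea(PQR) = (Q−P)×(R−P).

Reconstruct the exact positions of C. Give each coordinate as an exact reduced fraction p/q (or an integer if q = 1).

C = (-11/29, -277/29)

1. C_x = -11/29  [CB · DE = -506/29 ∩ CD · AB = -480/29]
2. C_y = -277/29  [CB · DE = -506/29 ∩ CD · AB = -480/29]
   → C = (-11/29, -277/29)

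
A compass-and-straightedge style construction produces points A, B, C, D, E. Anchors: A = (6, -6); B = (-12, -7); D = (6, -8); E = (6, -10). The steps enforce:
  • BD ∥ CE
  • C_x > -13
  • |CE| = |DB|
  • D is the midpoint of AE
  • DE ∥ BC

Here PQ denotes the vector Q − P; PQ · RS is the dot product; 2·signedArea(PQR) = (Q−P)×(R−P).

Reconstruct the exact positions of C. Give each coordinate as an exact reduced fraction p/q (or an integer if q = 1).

C = (-12, -9)

1. C_x = -12  [BD ∥ CE ∩ DE ∥ BC]
2. C_y = -9  [BD ∥ CE ∩ DE ∥ BC]
   → C = (-12, -9)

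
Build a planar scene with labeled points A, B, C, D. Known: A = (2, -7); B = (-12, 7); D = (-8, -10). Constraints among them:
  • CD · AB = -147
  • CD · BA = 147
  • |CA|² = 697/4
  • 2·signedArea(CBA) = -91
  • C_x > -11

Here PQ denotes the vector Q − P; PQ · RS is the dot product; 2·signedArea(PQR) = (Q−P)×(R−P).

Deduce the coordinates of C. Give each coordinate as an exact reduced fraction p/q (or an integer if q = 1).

1. C_x = -10  [CD · BA = 147 ∩ 2·signedArea(CBA) = -91]
2. C_y = -3/2  [CD · BA = 147 ∩ 2·signedArea(CBA) = -91]
   → C = (-10, -3/2)

C = (-10, -3/2)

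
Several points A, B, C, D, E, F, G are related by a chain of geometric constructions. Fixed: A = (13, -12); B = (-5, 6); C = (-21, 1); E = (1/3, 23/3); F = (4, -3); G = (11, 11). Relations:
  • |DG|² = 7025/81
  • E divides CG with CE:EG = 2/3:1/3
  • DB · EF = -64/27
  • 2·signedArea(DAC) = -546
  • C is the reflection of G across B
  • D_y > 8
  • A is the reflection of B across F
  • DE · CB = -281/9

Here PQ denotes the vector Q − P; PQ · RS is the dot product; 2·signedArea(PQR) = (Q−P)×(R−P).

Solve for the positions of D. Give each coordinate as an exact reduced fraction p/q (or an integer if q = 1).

D = (19/9, 74/9)

1. D_x = 19/9  [2·signedArea(DAC) = -546 ∩ DB · EF = -64/27]
2. D_y = 74/9  [2·signedArea(DAC) = -546 ∩ DB · EF = -64/27]
   → D = (19/9, 74/9)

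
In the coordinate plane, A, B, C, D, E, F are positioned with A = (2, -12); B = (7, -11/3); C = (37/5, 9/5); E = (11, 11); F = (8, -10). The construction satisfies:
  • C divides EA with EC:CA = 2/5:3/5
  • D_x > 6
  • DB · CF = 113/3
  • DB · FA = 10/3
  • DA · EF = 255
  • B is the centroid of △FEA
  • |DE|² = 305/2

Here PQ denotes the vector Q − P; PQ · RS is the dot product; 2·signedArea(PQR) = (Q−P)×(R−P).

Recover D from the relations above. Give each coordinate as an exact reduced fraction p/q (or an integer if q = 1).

1. D_x = 13/2  [DA · EF = 255 ∩ DB · CF = 113/3]
2. D_y = -1/2  [DA · EF = 255 ∩ DB · CF = 113/3]
   → D = (13/2, -1/2)

D = (13/2, -1/2)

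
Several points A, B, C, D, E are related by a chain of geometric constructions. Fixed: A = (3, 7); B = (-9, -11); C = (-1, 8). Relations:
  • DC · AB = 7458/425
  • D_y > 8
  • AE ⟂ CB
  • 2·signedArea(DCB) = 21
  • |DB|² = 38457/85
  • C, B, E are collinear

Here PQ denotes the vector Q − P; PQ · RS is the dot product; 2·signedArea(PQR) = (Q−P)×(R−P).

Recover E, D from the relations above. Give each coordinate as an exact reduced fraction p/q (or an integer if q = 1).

1. E_x = -321/425  [C, B, E are collinear ∩ AE ⟂ CB]
2. E_y = 3647/425  [C, B, E are collinear ∩ AE ⟂ CB]
   → E = (-321/425, 3647/425)
3. D_x = 78/425  [DC · AB = 7458/425 ∩ 2·signedArea(DCB) = 21]
4. D_y = 3479/425  [DC · AB = 7458/425 ∩ 2·signedArea(DCB) = 21]
   → D = (78/425, 3479/425)

D = (78/425, 3479/425)
E = (-321/425, 3647/425)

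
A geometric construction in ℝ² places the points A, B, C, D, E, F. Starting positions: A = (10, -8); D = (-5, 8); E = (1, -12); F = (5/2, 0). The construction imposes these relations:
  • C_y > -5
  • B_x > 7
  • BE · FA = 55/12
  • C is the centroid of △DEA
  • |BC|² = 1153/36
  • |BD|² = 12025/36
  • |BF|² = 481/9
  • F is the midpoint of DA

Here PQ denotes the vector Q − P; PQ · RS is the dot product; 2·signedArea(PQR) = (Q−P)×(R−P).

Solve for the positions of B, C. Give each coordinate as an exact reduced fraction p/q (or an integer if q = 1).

1. B_x = 15/2  [line -15/2·x + 8·y + 1187/12 = 0 ∩ |BF|² = 481/9]
2. B_y = -16/3  [line -15/2·x + 8·y + 1187/12 = 0 ∩ |BF|² = 481/9]
   → B = (15/2, -16/3)
3. C_x = 2  [C is the centroid of △DEA]
4. C_y = -4  [C is the centroid of △DEA]
   → C = (2, -4)

B = (15/2, -16/3)
C = (2, -4)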